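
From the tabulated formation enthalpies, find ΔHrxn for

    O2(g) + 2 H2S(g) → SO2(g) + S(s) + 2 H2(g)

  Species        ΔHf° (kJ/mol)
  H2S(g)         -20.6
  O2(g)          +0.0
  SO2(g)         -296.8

ΔHrxn = -255.6 kJ/mol

Products: 1·(-296.8) + 1·(+0.0) + 2·(+0.0) = -296.8
Reactants: 1·(+0.0) + 2·(-20.6) = -41.2
ΔHrxn = (-296.8) − (-41.2) = -255.6 kJ/mol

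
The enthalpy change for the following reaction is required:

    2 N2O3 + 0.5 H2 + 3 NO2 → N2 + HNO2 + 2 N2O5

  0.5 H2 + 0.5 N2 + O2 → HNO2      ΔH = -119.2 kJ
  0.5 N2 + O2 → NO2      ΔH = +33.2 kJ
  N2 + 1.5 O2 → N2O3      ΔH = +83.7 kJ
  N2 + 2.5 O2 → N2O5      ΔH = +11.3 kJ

equation 1 as written: -119.2 kJ
equation 2 reversed and × 3: (-3)·(+33.2) = -99.6 kJ
equation 3 reversed and × 2: (-2)·(+83.7) = -167.4 kJ
equation 4 × 2: (2)·(+11.3) = +22.6 kJ
ΔH = (1)·(-119.2) + (-3)·(+33.2) + (-2)·(+83.7) + (2)·(+11.3) = -363.6 kJ

ΔH = -363.6 kJ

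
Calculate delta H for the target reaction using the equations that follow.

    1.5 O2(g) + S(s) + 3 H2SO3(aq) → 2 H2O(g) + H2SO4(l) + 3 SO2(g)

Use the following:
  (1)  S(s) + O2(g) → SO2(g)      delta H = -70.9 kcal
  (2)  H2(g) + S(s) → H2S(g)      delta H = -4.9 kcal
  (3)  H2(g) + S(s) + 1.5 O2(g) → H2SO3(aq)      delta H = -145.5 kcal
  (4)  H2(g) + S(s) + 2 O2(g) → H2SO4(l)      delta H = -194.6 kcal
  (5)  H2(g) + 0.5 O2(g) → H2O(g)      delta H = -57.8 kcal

delta H = -86.4 kcal

(1) × 3: (3)·(-70.9) = -212.7 kcal
(2): not needed.
(3) reversed and × 3: (-3)·(-145.5) = +436.5 kcal
(4) as written: -194.6 kcal
(5) × 2: (2)·(-57.8) = -115.6 kcal
By Hess's law, delta H = (-212.7) + (+436.5) + (-194.6) + (-115.6) = -86.4 kcal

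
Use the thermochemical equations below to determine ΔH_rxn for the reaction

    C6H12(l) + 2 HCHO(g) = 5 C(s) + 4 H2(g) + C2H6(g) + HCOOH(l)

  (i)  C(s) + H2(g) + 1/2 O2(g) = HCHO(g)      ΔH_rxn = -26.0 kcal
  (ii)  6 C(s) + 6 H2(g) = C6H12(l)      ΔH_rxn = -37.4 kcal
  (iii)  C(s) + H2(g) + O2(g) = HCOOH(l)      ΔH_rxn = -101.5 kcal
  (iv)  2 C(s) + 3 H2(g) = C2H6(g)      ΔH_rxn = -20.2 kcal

(i) reversed and × 2: (-2)·(-26.0) = +52.0 kcal
(ii) reversed: +37.4 kcal
(iii) as written: -101.5 kcal
(iv) as written: -20.2 kcal
Summing the manipulated equations, ΔH_rxn = (-2)·(-26.0) + (-1)·(-37.4) + (1)·(-101.5) + (1)·(-20.2) = -32.3 kcal

ΔH_rxn = -32.3 kcal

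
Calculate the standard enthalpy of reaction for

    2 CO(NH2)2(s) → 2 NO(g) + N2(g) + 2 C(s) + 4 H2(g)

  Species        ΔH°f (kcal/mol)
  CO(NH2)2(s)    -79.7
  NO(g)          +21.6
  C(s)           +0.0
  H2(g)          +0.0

ΔHrxn = 202.6 kcal/mol

ΔH°rxn = Σ nΔHf°(products) − Σ nΔHf°(reactants).
Products: 2·(+21.6) + 1·(+0.0) + 2·(+0.0) + 4·(+0.0) = +43.2
Reactants: 2·(-79.7) = -159.4
ΔHrxn = (+43.2) − (-159.4) = 202.6 kcal/mol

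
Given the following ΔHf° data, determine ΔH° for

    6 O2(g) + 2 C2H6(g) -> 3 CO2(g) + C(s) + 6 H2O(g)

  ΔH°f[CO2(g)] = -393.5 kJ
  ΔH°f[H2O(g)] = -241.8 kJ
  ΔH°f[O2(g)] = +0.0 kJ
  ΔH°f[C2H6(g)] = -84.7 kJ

ΔH° = -2461.9 kJ

Products: 3·(-393.5) + 1·(+0.0) + 6·(-241.8) = -2631.3
Reactants: 6·(+0.0) + 2·(-84.7) = -169.4
ΔH° = (-2631.3) − (-169.4) = -2461.9 kJ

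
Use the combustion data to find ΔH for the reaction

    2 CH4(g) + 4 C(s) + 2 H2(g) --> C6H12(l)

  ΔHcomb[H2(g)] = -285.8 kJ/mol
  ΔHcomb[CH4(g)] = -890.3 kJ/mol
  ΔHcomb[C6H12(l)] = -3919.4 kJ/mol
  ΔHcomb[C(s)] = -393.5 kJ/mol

ΔH = -6.8 kJ/mol

With combustion enthalpies, reactants minus products:
= [2·(-890.3) + 4·(-393.5) + 2·(-285.8)] − [1·(-3919.4)]
= -6.8 kJ/mol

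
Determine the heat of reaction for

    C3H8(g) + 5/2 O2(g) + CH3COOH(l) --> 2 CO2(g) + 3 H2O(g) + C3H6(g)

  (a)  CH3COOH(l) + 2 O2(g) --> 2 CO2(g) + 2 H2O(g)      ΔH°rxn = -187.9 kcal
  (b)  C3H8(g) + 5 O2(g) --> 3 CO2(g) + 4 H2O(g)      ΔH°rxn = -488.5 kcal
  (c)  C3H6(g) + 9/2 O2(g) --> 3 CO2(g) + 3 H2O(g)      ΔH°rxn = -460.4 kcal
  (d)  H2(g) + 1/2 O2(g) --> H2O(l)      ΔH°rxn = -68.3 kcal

(a) as written: -187.9 kcal
(b) as written: -488.5 kcal
(c) reversed: +460.4 kcal
(d): not needed.
ΔH°rxn = (-187.9) + (-488.5) + (+460.4) = -216.0 kcal

ΔH°rxn = -216.0 kcal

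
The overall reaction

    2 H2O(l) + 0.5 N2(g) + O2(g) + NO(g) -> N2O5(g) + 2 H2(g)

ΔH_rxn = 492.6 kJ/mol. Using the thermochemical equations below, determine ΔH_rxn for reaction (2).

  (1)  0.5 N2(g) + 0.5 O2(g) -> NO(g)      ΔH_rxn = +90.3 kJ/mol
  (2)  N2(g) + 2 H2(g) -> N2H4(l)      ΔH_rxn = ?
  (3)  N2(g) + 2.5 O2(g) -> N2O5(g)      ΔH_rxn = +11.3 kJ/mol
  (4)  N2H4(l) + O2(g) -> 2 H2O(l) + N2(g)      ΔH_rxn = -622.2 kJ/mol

(1) reversed: -90.3 kJ/mol
(2) reversed: contributes −x
(3) as written: +11.3 kJ/mol
(4) reversed: +622.2 kJ/mol
+492.6 = (-90.3) + (+11.3) + (+622.2) − x
x = (+492.6 − (+543.2)) / (-1) = 50.6 kJ/mol

ΔH_rxn = 50.6 kJ/mol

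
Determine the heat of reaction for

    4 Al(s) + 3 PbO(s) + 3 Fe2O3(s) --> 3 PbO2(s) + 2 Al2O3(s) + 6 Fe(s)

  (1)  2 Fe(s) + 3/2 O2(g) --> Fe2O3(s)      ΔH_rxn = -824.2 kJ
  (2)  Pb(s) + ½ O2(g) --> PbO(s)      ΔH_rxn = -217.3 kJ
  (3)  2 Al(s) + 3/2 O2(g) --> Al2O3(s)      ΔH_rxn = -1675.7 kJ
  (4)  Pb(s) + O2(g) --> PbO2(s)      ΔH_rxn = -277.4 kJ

ΔH_rxn = -1059.1 kJ

(1) reversed and × 3: (-3)·(-824.2) = +2472.6 kJ
(2) reversed and × 3: (-3)·(-217.3) = +651.9 kJ
(3) × 2: (2)·(-1675.7) = -3351.4 kJ
(4) × 3: (3)·(-277.4) = -832.2 kJ
By Hess's law, ΔH_rxn = (+2472.6) + (+651.9) + (-3351.4) + (-832.2) = -1059.1 kJ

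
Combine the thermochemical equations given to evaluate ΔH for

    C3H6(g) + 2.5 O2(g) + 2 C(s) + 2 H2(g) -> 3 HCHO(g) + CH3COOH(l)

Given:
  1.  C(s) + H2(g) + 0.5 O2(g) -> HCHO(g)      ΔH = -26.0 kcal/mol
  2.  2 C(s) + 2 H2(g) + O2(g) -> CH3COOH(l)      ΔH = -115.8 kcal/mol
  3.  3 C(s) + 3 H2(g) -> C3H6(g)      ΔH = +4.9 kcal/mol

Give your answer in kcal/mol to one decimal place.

ΔH = -198.7 kcal/mol

eq. 1 × 3 (scale by 3 for the 3 HCHO(g)): (3)·(-26.0) = -78.0 kcal/mol
eq. 2 as written (CH3COOH(l) already on the product side): -115.8 kcal/mol
eq. 3 reversed (reverse to put C3H6(g) on the reactant side): -4.9 kcal/mol
ΔH = (-78.0) + (-115.8) + (-4.9) = -198.7 kcal/mol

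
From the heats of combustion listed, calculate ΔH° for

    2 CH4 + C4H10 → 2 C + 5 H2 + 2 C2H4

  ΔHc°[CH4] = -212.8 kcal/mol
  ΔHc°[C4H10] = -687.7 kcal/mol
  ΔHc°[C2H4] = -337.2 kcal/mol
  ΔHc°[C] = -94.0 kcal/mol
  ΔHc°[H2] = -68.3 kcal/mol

Using ΔH = Σ nΔHc°(reactants) − Σ nΔHc°(products):
= [2·(-212.8) + 1·(-687.7)] − [2·(-94.0) + 5·(-68.3) + 2·(-337.2)]
= 90.6 kcal/mol

ΔH° = 90.6 kcal/mol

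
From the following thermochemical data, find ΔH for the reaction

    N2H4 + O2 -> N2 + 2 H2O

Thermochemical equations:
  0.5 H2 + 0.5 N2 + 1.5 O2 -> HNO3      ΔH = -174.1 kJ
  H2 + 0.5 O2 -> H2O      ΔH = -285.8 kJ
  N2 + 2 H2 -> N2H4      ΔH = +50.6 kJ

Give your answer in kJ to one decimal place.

ΔH = -622.2 kJ

equation 1: not needed (HNO3 appears nowhere else).
equation 2 × 2 (×2 to match 2 H2O in the target): (2)·(-285.8) = -571.6 kJ
equation 3 reversed (reverse to put N2H4 on the reactant side): -50.6 kJ
ΔH = (2)·(-285.8) + (-1)·(+50.6) = -622.2 kJ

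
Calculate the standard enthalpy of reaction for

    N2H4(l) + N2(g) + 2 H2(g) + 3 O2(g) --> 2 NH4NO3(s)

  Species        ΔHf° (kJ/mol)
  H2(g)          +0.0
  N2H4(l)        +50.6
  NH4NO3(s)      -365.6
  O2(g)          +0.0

Products: 2·(-365.6) = -731.2
Reactants: 1·(+50.6) + 1·(+0.0) + 2·(+0.0) + 3·(+0.0) = +50.6
ΔH_rxn = (-731.2) − (+50.6) = -781.8 kJ/mol

ΔH_rxn = -781.8 kJ/mol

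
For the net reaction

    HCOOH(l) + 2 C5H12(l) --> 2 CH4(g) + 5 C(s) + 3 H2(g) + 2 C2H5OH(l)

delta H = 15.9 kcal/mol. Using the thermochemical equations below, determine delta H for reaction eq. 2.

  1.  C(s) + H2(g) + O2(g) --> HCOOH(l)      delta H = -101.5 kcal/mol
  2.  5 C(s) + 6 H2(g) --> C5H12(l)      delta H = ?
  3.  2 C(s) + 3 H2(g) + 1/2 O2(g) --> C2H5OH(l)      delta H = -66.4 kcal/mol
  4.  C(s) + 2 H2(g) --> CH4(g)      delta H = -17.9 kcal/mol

eq. 1 reversed (HCOOH(l) must end up as a reactant): +101.5 kcal/mol
eq. 2 reversed and × 2 (reverse to put C5H12(l) on the reactant side; scale by 2 for the 2 C5H12(l)): contributes −2·x
eq. 3 × 2 (scale by 2 for the 2 C2H5OH(l)): (2)·(-66.4) = -132.8 kcal/mol
eq. 4 × 2 (scale by 2 for the 2 CH4(g)): (2)·(-17.9) = -35.8 kcal/mol
+15.9 = (+101.5) + (-132.8) + (-35.8) − 2·x
x = (+15.9 − (-67.1)) / (-2) = -41.5 kcal/mol

delta H = -41.5 kcal/mol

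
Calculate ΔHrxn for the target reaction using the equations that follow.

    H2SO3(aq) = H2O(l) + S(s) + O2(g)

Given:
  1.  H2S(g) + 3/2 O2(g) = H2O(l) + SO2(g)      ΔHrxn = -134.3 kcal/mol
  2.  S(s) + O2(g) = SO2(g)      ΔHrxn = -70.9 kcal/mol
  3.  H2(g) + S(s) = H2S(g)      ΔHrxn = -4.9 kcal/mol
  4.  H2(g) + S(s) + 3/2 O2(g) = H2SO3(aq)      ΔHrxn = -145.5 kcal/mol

eq. 1 as written: -134.3 kcal/mol
eq. 2 reversed: +70.9 kcal/mol
eq. 3 as written: -4.9 kcal/mol
eq. 4 reversed: +145.5 kcal/mol
ΔHrxn = (1)·(-134.3) + (-1)·(-70.9) + (1)·(-4.9) + (-1)·(-145.5) = 77.2 kcal/mol

ΔHrxn = 77.2 kcal/mol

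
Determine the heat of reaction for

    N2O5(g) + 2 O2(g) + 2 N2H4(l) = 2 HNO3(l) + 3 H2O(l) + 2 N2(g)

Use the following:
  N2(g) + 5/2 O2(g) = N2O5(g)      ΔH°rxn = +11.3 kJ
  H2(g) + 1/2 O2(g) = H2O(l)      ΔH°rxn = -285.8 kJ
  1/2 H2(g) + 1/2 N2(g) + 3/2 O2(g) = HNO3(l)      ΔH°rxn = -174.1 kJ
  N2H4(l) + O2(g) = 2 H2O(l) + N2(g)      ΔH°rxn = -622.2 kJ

ΔH°rxn = -1318.1 kJ

equation 1 reversed: -11.3 kJ
equation 2 reversed: +285.8 kJ
equation 3 × 2: (2)·(-174.1) = -348.2 kJ
equation 4 × 2: (2)·(-622.2) = -1244.4 kJ
By Hess's law, ΔH°rxn = (-11.3) + (+285.8) + (-348.2) + (-1244.4) = -1318.1 kJ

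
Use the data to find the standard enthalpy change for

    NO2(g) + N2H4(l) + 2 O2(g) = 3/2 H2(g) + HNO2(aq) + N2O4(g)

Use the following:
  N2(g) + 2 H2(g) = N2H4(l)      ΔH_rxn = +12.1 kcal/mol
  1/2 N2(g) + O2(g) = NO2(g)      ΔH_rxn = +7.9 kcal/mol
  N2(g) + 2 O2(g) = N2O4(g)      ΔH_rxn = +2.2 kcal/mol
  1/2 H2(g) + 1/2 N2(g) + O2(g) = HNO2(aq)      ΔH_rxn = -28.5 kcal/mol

ΔH_rxn = -46.3 kcal/mol

equation 1 reversed: -12.1 kcal/mol
equation 2 reversed: -7.9 kcal/mol
equation 3 as written: +2.2 kcal/mol
equation 4 as written: -28.5 kcal/mol
Summing the manipulated equations, ΔH_rxn = (-1)·(+12.1) + (-1)·(+7.9) + (1)·(+2.2) + (1)·(-28.5) = -46.3 kcal/mol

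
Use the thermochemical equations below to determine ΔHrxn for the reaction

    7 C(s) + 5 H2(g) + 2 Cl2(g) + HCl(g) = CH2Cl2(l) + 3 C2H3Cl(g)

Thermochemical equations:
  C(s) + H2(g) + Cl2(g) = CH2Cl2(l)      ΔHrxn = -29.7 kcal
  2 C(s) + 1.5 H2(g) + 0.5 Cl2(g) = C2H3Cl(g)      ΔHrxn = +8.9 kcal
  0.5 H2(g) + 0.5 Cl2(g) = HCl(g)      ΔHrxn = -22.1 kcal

ΔHrxn = 19.1 kcal

equation 1 as written: -29.7 kcal
equation 2 × 3: (3)·(+8.9) = +26.7 kcal
equation 3 reversed: +22.1 kcal
ΔHrxn = (1)·(-29.7) + (3)·(+8.9) + (-1)·(-22.1) = 19.1 kcal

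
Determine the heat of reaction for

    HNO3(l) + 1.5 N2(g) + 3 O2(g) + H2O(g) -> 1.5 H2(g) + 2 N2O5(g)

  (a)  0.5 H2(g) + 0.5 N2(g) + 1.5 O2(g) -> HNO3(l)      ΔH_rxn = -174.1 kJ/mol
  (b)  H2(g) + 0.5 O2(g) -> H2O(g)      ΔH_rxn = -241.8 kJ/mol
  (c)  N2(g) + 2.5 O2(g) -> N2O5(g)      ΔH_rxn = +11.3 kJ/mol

ΔH_rxn = 438.5 kJ/mol

(a) reversed: +174.1 kJ/mol
(b) reversed: +241.8 kJ/mol
(c) × 2: (2)·(+11.3) = +22.6 kJ/mol
Summing the manipulated equations, ΔH_rxn = (+174.1) + (+241.8) + (+22.6) = 438.5 kJ/mol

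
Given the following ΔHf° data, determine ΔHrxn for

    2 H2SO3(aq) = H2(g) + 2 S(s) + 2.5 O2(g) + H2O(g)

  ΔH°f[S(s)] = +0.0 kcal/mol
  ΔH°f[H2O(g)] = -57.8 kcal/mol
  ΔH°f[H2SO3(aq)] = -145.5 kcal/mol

ΔH°rxn = Σ nΔHf°(products) − Σ nΔHf°(reactants).
Products: 1·(+0.0) + 2·(+0.0) + 5/2·(+0.0) + 1·(-57.8) = -57.8
Reactants: 2·(-145.5) = -291.0
ΔHrxn = (-57.8) − (-291.0) = 233.2 kcal/mol

ΔHrxn = 233.2 kcal/mol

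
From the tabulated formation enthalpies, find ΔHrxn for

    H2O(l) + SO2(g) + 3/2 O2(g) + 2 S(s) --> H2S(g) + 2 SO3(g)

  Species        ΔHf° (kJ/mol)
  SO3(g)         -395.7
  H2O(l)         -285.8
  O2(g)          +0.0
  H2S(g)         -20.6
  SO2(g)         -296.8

ΔHrxn = -229.4 kJ/mol

ΔH°rxn = Σ nΔHf°(products) − Σ nΔHf°(reactants).
Products: 1·(-20.6) + 2·(-395.7) = -812.0
Reactants: 1·(-285.8) + 1·(-296.8) + 3/2·(+0.0) + 2·(+0.0) = -582.6
ΔHrxn = (-812.0) − (-582.6) = -229.4 kJ/mol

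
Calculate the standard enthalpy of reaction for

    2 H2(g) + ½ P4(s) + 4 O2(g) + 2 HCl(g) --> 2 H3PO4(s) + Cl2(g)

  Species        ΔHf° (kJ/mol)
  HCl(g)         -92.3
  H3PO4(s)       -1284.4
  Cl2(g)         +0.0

ΔH° = -2384.2 kJ/mol

Products: 2·(-1284.4) + 1·(+0.0) = -2568.8
Reactants: 2·(+0.0) + 1/2·(+0.0) + 4·(+0.0) + 2·(-92.3) = -184.6
ΔH° = (-2568.8) − (-184.6) = -2384.2 kJ/mol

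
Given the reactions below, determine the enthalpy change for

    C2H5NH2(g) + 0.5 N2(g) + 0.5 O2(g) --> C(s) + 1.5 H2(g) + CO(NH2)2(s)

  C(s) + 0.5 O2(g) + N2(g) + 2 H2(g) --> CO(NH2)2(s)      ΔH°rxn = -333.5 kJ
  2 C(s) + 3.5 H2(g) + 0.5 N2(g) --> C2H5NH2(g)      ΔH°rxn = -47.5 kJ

ΔH°rxn = -286.0 kJ

equation 1 as written (CO(NH2)2(s) already on the product side): -333.5 kJ
equation 2 reversed (C2H5NH2(g) must end up as a reactant): +47.5 kJ
Combining the equations, ΔH°rxn = (-333.5) + (+47.5) = -286.0 kJ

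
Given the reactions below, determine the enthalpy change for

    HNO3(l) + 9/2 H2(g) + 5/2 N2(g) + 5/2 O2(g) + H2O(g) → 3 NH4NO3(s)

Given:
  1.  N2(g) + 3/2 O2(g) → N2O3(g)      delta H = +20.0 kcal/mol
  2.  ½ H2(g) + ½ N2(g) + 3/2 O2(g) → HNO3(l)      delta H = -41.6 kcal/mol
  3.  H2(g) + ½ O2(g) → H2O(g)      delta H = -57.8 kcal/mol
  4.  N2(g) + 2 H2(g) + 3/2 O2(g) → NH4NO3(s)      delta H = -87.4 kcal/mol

eq. 1: not needed (N2O3(g) appears nowhere else).
eq. 2 reversed (HNO3(l) must end up as a reactant): +41.6 kcal/mol
eq. 3 reversed (reverse to put H2O(g) on the reactant side): +57.8 kcal/mol
eq. 4 × 3 (×3 to match 3 NH4NO3(s) in the target): (3)·(-87.4) = -262.2 kcal/mol
delta H = (-1)·(-41.6) + (-1)·(-57.8) + (3)·(-87.4) = -162.8 kcal/mol

delta H = -162.8 kcal/mol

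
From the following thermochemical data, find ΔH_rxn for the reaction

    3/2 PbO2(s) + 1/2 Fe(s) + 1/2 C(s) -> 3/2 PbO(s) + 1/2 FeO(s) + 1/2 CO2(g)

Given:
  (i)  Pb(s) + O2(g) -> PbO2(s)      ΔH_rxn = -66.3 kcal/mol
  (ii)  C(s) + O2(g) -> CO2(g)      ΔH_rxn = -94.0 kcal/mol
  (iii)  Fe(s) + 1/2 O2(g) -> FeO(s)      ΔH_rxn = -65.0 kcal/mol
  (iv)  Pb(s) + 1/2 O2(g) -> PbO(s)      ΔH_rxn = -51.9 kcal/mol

(i) reversed and × 3/2 (reverse to put PbO2(s) on the reactant side; scale by 3/2 for the 3/2 PbO2(s)): (-3/2)·(-66.3) = +99.45 kcal/mol
(ii) × 1/2 (scale by 1/2 for the 1/2 CO2(g)): (1/2)·(-94.0) = -47.0 kcal/mol
(iii) × 1/2 (scale by 1/2 for the 1/2 FeO(s)): (1/2)·(-65.0) = -32.5 kcal/mol
(iv) × 3/2 (scale by 3/2 for the 3/2 PbO(s)): (3/2)·(-51.9) = -77.85 kcal/mol
Combining the equations, ΔH_rxn = (-3/2)·(-66.3) + (1/2)·(-94.0) + (1/2)·(-65.0) + (3/2)·(-51.9) = -57.9 kcal/mol

ΔH_rxn = -57.9 kcal/mol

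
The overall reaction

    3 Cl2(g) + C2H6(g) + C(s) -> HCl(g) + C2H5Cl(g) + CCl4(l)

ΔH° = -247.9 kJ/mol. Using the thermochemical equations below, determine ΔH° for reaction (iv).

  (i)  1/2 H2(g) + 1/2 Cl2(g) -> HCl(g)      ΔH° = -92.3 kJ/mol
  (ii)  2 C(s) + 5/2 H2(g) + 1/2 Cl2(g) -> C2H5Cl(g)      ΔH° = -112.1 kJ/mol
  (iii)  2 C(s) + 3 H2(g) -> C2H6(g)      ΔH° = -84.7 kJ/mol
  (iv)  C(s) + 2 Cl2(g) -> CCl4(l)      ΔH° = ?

(i) as written: -92.3 kJ/mol
(ii) as written: -112.1 kJ/mol
(iii) reversed: +84.7 kJ/mol
(iv) as written: contributes x
-247.9 = (-92.3) + (-112.1) + (+84.7) + x
x = (-247.9 − (-119.7)) / (1) = -128.2 kJ/mol

ΔH° = -128.2 kJ/mol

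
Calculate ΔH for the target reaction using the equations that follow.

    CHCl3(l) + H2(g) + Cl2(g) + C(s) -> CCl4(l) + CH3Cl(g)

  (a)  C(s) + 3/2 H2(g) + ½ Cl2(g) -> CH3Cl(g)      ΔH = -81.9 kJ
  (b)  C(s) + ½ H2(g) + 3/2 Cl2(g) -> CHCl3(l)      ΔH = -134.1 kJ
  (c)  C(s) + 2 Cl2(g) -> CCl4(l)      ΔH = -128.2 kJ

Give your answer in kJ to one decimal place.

(a) as written: -81.9 kJ
(b) reversed: +134.1 kJ
(c) as written: -128.2 kJ
Summing the manipulated equations, ΔH = (-81.9) + (+134.1) + (-128.2) = -76.0 kJ

ΔH = -76.0 kJ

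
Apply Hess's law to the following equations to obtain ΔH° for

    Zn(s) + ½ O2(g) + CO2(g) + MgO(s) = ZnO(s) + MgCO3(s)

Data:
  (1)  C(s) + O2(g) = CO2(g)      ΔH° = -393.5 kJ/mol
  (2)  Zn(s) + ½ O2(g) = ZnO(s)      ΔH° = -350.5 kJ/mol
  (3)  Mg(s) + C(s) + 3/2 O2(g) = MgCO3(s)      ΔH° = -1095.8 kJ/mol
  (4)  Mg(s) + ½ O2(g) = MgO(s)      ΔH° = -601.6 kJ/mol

ΔH° = -451.2 kJ/mol

(1) reversed: +393.5 kJ/mol
(2) as written: -350.5 kJ/mol
(3) as written: -1095.8 kJ/mol
(4) reversed: +601.6 kJ/mol
ΔH° = (-1)·(-393.5) + (1)·(-350.5) + (1)·(-1095.8) + (-1)·(-601.6) = -451.2 kJ/mol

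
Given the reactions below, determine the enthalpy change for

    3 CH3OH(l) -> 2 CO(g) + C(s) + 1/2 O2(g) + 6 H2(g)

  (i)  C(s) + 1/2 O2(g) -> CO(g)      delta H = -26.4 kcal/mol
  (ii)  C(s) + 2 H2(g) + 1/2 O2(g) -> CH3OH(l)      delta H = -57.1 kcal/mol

delta H = 118.5 kcal/mol

(i) × 2 (scale by 2 for the 2 CO(g)): (2)·(-26.4) = -52.8 kcal/mol
(ii) reversed and × 3 (reverse to put CH3OH(l) on the reactant side; scale by 3 for the 3 CH3OH(l)): (-3)·(-57.1) = +171.3 kcal/mol
By Hess's law, delta H = (-52.8) + (+171.3) = 118.5 kcal/mol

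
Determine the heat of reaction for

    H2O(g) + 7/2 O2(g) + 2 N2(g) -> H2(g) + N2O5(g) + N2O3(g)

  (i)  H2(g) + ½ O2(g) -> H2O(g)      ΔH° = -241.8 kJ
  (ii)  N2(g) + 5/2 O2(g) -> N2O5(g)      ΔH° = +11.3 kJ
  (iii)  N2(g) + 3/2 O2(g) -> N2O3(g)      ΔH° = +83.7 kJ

ΔH° = 336.8 kJ

(i) reversed (H2O(g) must end up as a reactant): +241.8 kJ
(ii) as written (N2O5(g) already on the product side): +11.3 kJ
(iii) as written (N2O3(g) already on the product side): +83.7 kJ
ΔH° = (-1)·(-241.8) + (1)·(+11.3) + (1)·(+83.7) = 336.8 kJ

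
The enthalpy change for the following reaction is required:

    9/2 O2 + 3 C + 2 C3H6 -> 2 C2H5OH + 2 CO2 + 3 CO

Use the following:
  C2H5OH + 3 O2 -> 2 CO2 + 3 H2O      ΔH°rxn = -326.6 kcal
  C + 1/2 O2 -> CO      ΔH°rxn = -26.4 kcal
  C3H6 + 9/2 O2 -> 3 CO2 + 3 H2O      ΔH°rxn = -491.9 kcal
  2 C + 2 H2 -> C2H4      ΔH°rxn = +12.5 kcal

ΔH°rxn = -409.8 kcal

equation 1 reversed and × 2 (C2H5OH must end up as a product; scale by 2 for the 2 C2H5OH): (-2)·(-326.6) = +653.2 kcal
equation 2 × 3 (scale by 3 for the 3 CO): (3)·(-26.4) = -79.2 kcal
equation 3 × 2 (×2 to match 2 C3H6 in the target): (2)·(-491.9) = -983.8 kcal
equation 4: not needed (H2 appears nowhere else).
ΔH°rxn = (+653.2) + (-79.2) + (-983.8) = -409.8 kcal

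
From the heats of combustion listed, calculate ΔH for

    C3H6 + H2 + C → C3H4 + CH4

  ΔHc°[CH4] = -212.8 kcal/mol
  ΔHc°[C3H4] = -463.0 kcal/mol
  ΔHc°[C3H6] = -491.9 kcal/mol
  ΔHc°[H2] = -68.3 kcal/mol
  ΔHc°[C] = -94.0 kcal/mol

With combustion enthalpies, reactants minus products:
= [1·(-491.9) + 1·(-68.3) + 1·(-94.0)] − [1·(-463.0) + 1·(-212.8)]
= 21.6 kcal/mol

ΔH = 21.6 kcal/mol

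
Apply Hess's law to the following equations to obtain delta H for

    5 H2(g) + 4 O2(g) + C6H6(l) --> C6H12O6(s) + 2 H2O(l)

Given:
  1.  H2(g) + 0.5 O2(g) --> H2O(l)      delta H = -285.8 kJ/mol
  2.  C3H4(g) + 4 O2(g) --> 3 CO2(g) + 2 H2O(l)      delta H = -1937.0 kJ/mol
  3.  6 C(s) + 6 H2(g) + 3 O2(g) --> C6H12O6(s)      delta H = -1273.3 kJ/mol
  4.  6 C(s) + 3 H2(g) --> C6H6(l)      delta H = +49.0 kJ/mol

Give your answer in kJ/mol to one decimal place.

eq. 1 × 2: (2)·(-285.8) = -571.6 kJ/mol
eq. 2: not needed (CO2(g) appears nowhere else).
eq. 3 as written (C6H12O6(s) already on the product side): -1273.3 kJ/mol
eq. 4 reversed (reverse to put C6H6(l) on the reactant side): -49.0 kJ/mol
Summing the manipulated equations, delta H = (2)·(-285.8) + (1)·(-1273.3) + (-1)·(+49.0) = -1893.9 kJ/mol

delta H = -1893.9 kJ/mol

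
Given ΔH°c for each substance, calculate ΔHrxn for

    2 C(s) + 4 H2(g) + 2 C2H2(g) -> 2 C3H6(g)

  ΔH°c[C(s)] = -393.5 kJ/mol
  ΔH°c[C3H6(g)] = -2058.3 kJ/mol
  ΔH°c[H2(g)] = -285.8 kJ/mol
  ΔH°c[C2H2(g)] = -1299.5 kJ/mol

Using ΔH = Σ nΔHc°(reactants) − Σ nΔHc°(products):
= [2·(-393.5) + 4·(-285.8) + 2·(-1299.5)] − [2·(-2058.3)]
= -412.6 kJ/mol

ΔHrxn = -412.6 kJ/mol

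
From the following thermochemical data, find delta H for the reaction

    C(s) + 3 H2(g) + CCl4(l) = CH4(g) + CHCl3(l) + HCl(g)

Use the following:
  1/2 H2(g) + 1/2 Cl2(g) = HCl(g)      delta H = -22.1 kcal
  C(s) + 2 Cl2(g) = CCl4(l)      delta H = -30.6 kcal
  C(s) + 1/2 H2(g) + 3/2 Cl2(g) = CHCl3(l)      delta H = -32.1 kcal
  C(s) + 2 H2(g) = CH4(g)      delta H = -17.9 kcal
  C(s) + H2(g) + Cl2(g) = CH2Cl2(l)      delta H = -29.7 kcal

delta H = -41.5 kcal

equation 1 as written (HCl(g) already on the product side): -22.1 kcal
equation 2 reversed (reverse to put CCl4(l) on the reactant side): +30.6 kcal
equation 3 as written (CHCl3(l) already on the product side): -32.1 kcal
equation 4 as written (CH4(g) already on the product side): -17.9 kcal
equation 5: not needed (CH2Cl2(l) appears nowhere else).
Combining the equations, delta H = (-22.1) + (+30.6) + (-32.1) + (-17.9) = -41.5 kcal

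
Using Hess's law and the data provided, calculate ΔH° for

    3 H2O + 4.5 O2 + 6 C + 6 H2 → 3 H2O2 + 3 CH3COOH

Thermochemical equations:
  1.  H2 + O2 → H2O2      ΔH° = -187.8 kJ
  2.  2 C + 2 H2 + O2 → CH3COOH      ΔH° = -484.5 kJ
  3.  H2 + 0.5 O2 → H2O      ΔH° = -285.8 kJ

eq. 1 × 3: (3)·(-187.8) = -563.4 kJ
eq. 2 × 3: (3)·(-484.5) = -1453.5 kJ
eq. 3 reversed and × 3: (-3)·(-285.8) = +857.4 kJ
Since enthalpy is a state function, ΔH° = (3)·(-187.8) + (3)·(-484.5) + (-3)·(-285.8) = -1159.5 kJ

ΔH° = -1159.5 kJ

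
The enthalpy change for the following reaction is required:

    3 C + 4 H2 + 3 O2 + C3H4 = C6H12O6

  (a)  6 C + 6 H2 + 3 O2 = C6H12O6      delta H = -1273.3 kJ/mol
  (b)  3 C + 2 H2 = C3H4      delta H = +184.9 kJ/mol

delta H = -1458.2 kJ/mol

(a) as written (C6H12O6 already on the product side): -1273.3 kJ/mol
(b) reversed (reverse to put C3H4 on the reactant side): -184.9 kJ/mol
delta H = (1)·(-1273.3) + (-1)·(+184.9) = -1458.2 kJ/mol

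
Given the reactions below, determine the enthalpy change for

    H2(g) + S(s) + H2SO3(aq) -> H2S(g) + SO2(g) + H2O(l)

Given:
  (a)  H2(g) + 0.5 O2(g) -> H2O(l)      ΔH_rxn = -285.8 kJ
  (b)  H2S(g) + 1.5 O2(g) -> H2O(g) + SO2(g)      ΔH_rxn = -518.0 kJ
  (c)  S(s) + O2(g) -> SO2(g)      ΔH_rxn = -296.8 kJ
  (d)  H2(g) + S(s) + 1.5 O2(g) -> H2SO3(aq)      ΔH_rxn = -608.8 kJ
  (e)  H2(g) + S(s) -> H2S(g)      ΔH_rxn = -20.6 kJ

(a) as written (H2O(l) already on the product side): -285.8 kJ
(b): not needed (H2O(g) appears nowhere else).
(c) as written: -296.8 kJ
(d) reversed (reverse to put H2SO3(aq) on the reactant side): +608.8 kJ
(e) as written: -20.6 kJ
ΔH_rxn = (-285.8) + (-296.8) + (+608.8) + (-20.6) = 5.6 kJ

ΔH_rxn = 5.6 kJ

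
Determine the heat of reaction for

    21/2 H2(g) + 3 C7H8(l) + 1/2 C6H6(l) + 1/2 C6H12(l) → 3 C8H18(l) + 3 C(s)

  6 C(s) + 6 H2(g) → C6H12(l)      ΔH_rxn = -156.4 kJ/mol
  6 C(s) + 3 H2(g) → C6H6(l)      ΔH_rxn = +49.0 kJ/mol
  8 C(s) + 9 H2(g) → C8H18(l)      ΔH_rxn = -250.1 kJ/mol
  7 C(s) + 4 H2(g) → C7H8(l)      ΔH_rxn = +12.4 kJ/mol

equation 1 reversed and × 1/2: (-1/2)·(-156.4) = +78.2 kJ/mol
equation 2 reversed and × 1/2: (-1/2)·(+49.0) = -24.5 kJ/mol
equation 3 × 3: (3)·(-250.1) = -750.3 kJ/mol
equation 4 reversed and × 3: (-3)·(+12.4) = -37.2 kJ/mol
By Hess's law, ΔH_rxn = (-1/2)·(-156.4) + (-1/2)·(+49.0) + (3)·(-250.1) + (-3)·(+12.4) = -733.8 kJ/mol

ΔH_rxn = -733.8 kJ/mol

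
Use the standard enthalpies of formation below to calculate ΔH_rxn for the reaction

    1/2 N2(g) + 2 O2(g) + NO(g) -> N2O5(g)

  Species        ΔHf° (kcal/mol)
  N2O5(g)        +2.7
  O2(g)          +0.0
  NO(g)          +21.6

ΔH_rxn = -18.9 kcal/mol

Products: 1·(+2.7) = +2.7
Reactants: 1/2·(+0.0) + 2·(+0.0) + 1·(+21.6) = +21.6
ΔH_rxn = (+2.7) − (+21.6) = -18.9 kcal/mol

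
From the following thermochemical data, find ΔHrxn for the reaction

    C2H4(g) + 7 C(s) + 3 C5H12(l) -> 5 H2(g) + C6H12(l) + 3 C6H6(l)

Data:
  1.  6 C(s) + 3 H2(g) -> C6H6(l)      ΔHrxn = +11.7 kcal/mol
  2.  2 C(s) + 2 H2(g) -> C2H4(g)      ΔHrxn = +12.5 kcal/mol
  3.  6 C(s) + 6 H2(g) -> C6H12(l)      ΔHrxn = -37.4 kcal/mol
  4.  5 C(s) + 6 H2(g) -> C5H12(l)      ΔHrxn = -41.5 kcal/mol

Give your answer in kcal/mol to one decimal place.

eq. 1 × 3: (3)·(+11.7) = +35.1 kcal/mol
eq. 2 reversed: -12.5 kcal/mol
eq. 3 as written: -37.4 kcal/mol
eq. 4 reversed and × 3: (-3)·(-41.5) = +124.5 kcal/mol
Combining the equations, ΔHrxn = (3)·(+11.7) + (-1)·(+12.5) + (1)·(-37.4) + (-3)·(-41.5) = 109.7 kcal/mol

ΔHrxn = 109.7 kcal/mol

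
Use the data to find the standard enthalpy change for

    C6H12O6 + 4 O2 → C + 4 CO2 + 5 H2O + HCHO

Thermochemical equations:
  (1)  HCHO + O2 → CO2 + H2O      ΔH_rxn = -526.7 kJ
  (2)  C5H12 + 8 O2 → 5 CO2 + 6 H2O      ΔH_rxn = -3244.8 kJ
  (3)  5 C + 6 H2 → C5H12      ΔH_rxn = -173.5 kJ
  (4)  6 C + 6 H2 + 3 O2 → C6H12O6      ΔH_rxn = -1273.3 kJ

ΔH_rxn = -1618.3 kJ

(1) reversed: +526.7 kJ
(2) as written: -3244.8 kJ
(3) as written: -173.5 kJ
(4) reversed: +1273.3 kJ
ΔH_rxn = (+526.7) + (-3244.8) + (-173.5) + (+1273.3) = -1618.3 kJ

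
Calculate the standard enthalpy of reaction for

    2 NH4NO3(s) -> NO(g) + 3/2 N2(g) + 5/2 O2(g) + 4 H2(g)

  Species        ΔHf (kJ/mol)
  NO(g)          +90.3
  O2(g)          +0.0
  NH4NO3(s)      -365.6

Products: 1·(+90.3) + 3/2·(+0.0) + 5/2·(+0.0) + 4·(+0.0) = +90.3
Reactants: 2·(-365.6) = -731.2
ΔHrxn = (+90.3) − (-731.2) = 821.5 kJ/mol

ΔHrxn = 821.5 kJ/mol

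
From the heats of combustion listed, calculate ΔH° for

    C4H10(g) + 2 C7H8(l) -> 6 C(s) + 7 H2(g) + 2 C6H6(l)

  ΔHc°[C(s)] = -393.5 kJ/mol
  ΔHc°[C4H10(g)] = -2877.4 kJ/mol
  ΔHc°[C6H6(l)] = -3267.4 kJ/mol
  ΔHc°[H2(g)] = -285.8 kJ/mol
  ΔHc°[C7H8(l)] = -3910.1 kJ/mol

With combustion enthalpies, reactants minus products:
= [1·(-2877.4) + 2·(-3910.1)] − [6·(-393.5) + 7·(-285.8) + 2·(-3267.4)]
= 198.8 kJ/mol

ΔH° = 198.8 kJ/mol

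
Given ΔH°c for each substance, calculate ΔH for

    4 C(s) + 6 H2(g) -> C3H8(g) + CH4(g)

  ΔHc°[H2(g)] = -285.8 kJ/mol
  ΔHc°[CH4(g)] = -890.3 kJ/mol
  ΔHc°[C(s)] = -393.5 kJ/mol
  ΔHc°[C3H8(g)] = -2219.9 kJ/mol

ΔH = -178.6 kJ/mol

Using ΔH = Σ nΔHc°(reactants) − Σ nΔHc°(products):
= [4·(-393.5) + 6·(-285.8)] − [1·(-2219.9) + 1·(-890.3)]
= -178.6 kJ/mol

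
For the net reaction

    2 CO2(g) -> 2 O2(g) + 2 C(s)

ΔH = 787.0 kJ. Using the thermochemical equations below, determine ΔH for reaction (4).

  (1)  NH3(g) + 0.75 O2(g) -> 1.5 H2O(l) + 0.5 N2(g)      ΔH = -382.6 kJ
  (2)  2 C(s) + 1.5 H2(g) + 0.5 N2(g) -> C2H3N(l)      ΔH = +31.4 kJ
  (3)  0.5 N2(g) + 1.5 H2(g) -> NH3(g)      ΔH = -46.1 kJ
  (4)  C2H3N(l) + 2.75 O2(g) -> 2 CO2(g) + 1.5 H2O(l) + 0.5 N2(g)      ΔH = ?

(1) as written: -382.6 kJ
(2) reversed (reverse to put C(s) on the product side): -31.4 kJ
(3) as written: -46.1 kJ
(4) reversed (reverse to put CO2(g) on the reactant side): contributes −x
+787.0 = (-382.6) + (-31.4) + (-46.1) − x
x = (+787.0 − (-460.1)) / (-1) = -1247.1 kJ

ΔH = -1247.1 kJ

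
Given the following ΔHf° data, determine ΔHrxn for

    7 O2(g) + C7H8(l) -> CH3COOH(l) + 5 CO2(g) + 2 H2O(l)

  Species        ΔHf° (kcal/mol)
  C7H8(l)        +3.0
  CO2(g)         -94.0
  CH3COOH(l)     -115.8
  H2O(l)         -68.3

Products: 1·(-115.8) + 5·(-94.0) + 2·(-68.3) = -722.4
Reactants: 7·(+0.0) + 1·(+3.0) = +3.0
ΔHrxn = (-722.4) − (+3.0) = -725.4 kcal/mol

ΔHrxn = -725.4 kcal/mol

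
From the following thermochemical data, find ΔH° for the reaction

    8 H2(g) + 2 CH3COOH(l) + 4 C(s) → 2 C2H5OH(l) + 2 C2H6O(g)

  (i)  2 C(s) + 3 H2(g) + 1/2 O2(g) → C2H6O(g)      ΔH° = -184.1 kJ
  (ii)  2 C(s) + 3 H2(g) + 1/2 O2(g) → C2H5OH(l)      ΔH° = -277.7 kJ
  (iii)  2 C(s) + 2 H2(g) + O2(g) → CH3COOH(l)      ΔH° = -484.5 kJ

ΔH° = 45.4 kJ

(i) × 2: (2)·(-184.1) = -368.2 kJ
(ii) × 2: (2)·(-277.7) = -555.4 kJ
(iii) reversed and × 2: (-2)·(-484.5) = +969.0 kJ
ΔH° = (2)·(-184.1) + (2)·(-277.7) + (-2)·(-484.5) = 45.4 kJ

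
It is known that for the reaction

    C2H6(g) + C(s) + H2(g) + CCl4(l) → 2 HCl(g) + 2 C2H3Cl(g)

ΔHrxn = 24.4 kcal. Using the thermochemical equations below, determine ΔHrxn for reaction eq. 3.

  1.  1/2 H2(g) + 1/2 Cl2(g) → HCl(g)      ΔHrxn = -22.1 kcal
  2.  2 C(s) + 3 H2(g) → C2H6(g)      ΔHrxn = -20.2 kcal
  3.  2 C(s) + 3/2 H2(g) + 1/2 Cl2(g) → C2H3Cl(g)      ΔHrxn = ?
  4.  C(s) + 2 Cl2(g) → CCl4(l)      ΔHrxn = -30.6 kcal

ΔHrxn = 8.9 kcal

eq. 1 × 2 (×2 to match 2 HCl(g) in the target): (2)·(-22.1) = -44.2 kcal
eq. 2 reversed (reverse to put C2H6(g) on the reactant side): +20.2 kcal
eq. 3 × 2 (×2 to match 2 C2H3Cl(g) in the target): contributes 2·x
eq. 4 reversed (reverse to put CCl4(l) on the reactant side): +30.6 kcal
+24.4 = (-44.2) + (+20.2) + (+30.6) + 2·x
x = (+24.4 − (+6.6)) / (2) = 8.9 kcal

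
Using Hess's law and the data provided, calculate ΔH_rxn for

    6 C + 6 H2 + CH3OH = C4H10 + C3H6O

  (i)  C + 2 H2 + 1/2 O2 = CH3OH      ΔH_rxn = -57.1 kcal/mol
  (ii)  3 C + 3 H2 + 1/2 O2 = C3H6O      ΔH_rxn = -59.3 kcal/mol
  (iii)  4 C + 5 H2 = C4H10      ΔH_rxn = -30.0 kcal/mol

ΔH_rxn = -32.2 kcal/mol

(i) reversed (reverse to put CH3OH on the reactant side): +57.1 kcal/mol
(ii) as written (C3H6O already on the product side): -59.3 kcal/mol
(iii) as written (C4H10 already on the product side): -30.0 kcal/mol
By Hess's law, ΔH_rxn = (-1)·(-57.1) + (1)·(-59.3) + (1)·(-30.0) = -32.2 kcal/mol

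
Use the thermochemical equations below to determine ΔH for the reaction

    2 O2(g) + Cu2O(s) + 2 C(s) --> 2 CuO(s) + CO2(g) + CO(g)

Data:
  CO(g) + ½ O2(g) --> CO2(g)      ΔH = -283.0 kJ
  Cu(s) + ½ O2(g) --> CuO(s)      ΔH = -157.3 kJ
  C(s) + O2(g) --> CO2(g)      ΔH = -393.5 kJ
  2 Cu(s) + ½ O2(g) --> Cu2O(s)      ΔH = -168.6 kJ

ΔH = -650.0 kJ

equation 1 reversed (reverse to put CO(g) on the product side): +283.0 kJ
equation 2 × 2 (scale by 2 for the 2 CuO(s)): (2)·(-157.3) = -314.6 kJ
equation 3 × 2 (scale by 2 for the 2 C(s)): (2)·(-393.5) = -787.0 kJ
equation 4 reversed (Cu2O(s) must end up as a reactant): +168.6 kJ
ΔH = (-1)·(-283.0) + (2)·(-157.3) + (2)·(-393.5) + (-1)·(-168.6) = -650.0 kJ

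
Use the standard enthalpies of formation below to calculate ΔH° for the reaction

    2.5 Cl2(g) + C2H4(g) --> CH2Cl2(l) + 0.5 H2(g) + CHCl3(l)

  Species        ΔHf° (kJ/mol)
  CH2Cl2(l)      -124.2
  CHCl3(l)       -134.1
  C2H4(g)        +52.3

ΔH° = -310.6 kJ/mol

Products: 1·(-124.2) + 1/2·(+0.0) + 1·(-134.1) = -258.3
Reactants: 5/2·(+0.0) + 1·(+52.3) = +52.3
ΔH° = (-258.3) − (+52.3) = -310.6 kJ/mol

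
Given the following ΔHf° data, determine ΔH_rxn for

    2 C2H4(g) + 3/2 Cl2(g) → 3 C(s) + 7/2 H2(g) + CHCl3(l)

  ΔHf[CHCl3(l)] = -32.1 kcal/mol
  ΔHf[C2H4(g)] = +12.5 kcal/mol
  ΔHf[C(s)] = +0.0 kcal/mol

Products: 3·(+0.0) + 7/2·(+0.0) + 1·(-32.1) = -32.1
Reactants: 2·(+12.5) + 3/2·(+0.0) = +25.0
ΔH_rxn = (-32.1) − (+25.0) = -57.1 kcal/mol

ΔH_rxn = -57.1 kcal/mol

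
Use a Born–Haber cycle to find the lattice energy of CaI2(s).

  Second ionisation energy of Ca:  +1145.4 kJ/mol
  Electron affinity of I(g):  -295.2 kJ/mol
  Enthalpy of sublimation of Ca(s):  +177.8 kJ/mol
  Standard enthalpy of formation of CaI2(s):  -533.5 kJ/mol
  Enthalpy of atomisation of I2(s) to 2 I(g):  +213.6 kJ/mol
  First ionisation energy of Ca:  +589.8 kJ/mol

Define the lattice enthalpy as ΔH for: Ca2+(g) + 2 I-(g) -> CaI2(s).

ΔHf° = 1·ΔHsub + 1·(ΣIE) + 1·D(I2) + 2·EA + U
-533.5 = 1·(+177.8) + 1·(+1735.2) + 1·(+213.6) + 2·(-295.2) + U
U = -533.5 − (+1536.2) = -2069.7 kJ/mol

U = -2069.7 kJ/mol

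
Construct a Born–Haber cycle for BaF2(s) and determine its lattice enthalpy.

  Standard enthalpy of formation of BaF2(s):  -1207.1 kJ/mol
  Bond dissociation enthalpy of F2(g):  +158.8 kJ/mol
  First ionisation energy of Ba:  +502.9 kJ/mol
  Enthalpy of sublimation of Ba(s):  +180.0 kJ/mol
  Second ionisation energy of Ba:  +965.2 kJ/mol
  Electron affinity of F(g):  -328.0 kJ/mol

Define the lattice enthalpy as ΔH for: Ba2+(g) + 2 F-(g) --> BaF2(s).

ΔHf° = 1·ΔHsub + 1·(ΣIE) + 1·D(F2) + 2·EA + U
-1207.1 = 1·(+180.0) + 1·(+1468.1) + 1·(+158.8) + 2·(-328.0) + U
U = -1207.1 − (+1150.9) = -2358.0 kJ/mol

U = -2358.0 kJ/mol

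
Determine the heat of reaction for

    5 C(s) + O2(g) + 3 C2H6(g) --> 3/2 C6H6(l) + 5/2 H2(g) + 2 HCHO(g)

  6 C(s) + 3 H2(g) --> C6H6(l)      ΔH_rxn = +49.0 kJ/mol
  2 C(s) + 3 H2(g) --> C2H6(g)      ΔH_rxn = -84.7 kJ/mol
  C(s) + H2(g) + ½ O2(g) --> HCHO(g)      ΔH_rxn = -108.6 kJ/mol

ΔH_rxn = 110.4 kJ/mol

equation 1 × 3/2 (scale by 3/2 for the 3/2 C6H6(l)): (3/2)·(+49.0) = +73.5 kJ/mol
equation 2 reversed and × 3 (C2H6(g) must end up as a reactant; scale by 3 for the 3 C2H6(g)): (-3)·(-84.7) = +254.1 kJ/mol
equation 3 × 2 (scale by 2 for the 2 HCHO(g)): (2)·(-108.6) = -217.2 kJ/mol
Summing the manipulated equations, ΔH_rxn = (3/2)·(+49.0) + (-3)·(-84.7) + (2)·(-108.6) = 110.4 kJ/mol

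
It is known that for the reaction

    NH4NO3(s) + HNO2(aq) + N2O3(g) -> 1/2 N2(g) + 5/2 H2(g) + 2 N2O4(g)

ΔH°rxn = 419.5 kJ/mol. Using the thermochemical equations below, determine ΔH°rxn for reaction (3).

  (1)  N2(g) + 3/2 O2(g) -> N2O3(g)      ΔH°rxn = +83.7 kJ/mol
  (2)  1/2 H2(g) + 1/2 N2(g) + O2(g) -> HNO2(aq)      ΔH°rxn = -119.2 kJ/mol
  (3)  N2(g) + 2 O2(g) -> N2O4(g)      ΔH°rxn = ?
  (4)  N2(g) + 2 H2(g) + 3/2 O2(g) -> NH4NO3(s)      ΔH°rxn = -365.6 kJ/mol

ΔH°rxn = 9.2 kJ/mol

(1) reversed: -83.7 kJ/mol
(2) reversed: +119.2 kJ/mol
(3) × 2: contributes 2·x
(4) reversed: +365.6 kJ/mol
+419.5 = (-83.7) + (+119.2) + (+365.6) + 2·x
x = (+419.5 − (+401.1)) / (2) = 9.2 kJ/mol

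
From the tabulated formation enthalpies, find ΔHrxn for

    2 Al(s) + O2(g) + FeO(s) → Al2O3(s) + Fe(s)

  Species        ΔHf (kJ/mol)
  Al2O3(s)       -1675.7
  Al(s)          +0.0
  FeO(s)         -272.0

ΔHrxn = -1403.7 kJ/mol

ΔH°rxn = Σ nΔHf°(products) − Σ nΔHf°(reactants).
Products: 1·(-1675.7) + 1·(+0.0) = -1675.7
Reactants: 2·(+0.0) + 1·(+0.0) + 1·(-272.0) = -272.0
ΔHrxn = (-1675.7) − (-272.0) = -1403.7 kJ/mol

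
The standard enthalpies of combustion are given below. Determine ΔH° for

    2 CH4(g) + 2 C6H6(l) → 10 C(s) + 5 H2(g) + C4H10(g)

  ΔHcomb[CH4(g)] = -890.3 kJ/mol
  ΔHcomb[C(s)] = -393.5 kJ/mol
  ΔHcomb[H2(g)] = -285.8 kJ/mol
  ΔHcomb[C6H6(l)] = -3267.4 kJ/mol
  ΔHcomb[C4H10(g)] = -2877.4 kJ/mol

ΔH° = -74.0 kJ/mol

Using ΔH = Σ nΔHc°(reactants) − Σ nΔHc°(products):
= [2·(-890.3) + 2·(-3267.4)] − [10·(-393.5) + 5·(-285.8) + 1·(-2877.4)]
= -74.0 kJ/mol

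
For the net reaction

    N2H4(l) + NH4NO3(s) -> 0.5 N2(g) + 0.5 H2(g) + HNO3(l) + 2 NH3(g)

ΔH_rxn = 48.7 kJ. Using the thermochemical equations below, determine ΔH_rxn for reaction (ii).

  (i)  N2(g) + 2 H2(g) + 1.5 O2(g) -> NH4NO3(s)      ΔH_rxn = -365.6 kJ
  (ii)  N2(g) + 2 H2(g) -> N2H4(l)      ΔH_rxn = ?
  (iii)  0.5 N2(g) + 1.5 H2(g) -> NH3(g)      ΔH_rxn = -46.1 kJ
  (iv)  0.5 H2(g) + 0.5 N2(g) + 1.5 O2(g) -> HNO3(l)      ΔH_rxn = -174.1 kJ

ΔH_rxn = 50.6 kJ

(i) reversed (reverse to put NH4NO3(s) on the reactant side): +365.6 kJ
(ii) reversed (reverse to put N2H4(l) on the reactant side): contributes −x
(iii) × 2 (×2 to match 2 NH3(g) in the target): (2)·(-46.1) = -92.2 kJ
(iv) as written (HNO3(l) already on the product side): -174.1 kJ
+48.7 = (+365.6) + (-92.2) + (-174.1) − x
x = (+48.7 − (+99.3)) / (-1) = 50.6 kJ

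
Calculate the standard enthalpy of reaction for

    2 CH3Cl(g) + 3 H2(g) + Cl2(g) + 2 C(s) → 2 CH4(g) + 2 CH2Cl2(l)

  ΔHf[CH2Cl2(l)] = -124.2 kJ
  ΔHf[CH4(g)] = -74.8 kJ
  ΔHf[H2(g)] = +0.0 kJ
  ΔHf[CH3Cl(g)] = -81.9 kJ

ΔH°rxn = Σ nΔHf°(products) − Σ nΔHf°(reactants).
Products: 2·(-74.8) + 2·(-124.2) = -398.0
Reactants: 2·(-81.9) + 3·(+0.0) + 1·(+0.0) + 2·(+0.0) = -163.8
ΔH°rxn = (-398.0) − (-163.8) = -234.2 kJ

ΔH°rxn = -234.2 kJ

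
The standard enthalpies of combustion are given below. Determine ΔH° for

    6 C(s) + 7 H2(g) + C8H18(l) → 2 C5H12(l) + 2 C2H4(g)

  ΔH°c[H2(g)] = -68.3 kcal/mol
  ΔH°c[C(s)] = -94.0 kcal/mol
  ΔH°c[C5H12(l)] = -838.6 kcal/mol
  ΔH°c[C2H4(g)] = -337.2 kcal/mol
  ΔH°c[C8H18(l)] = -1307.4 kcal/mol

Using ΔH = Σ nΔHc°(reactants) − Σ nΔHc°(products):
= [6·(-94.0) + 7·(-68.3) + 1·(-1307.4)] − [2·(-838.6) + 2·(-337.2)]
= 2.1 kcal/mol

ΔH° = 2.1 kcal/mol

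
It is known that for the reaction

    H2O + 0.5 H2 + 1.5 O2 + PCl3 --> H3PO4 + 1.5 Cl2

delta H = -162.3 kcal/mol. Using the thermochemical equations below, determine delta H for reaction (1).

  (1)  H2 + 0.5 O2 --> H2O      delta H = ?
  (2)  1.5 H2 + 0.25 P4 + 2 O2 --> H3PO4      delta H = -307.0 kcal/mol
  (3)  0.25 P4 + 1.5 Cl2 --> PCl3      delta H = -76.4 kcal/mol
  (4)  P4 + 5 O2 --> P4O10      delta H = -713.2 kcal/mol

(1) reversed: contributes −x
(2) as written: -307.0 kcal/mol
(3) reversed: +76.4 kcal/mol
(4): not needed.
-162.3 = (-307.0) + (+76.4) − x
x = (-162.3 − (-230.6)) / (-1) = -68.3 kcal/mol

delta H = -68.3 kcal/mol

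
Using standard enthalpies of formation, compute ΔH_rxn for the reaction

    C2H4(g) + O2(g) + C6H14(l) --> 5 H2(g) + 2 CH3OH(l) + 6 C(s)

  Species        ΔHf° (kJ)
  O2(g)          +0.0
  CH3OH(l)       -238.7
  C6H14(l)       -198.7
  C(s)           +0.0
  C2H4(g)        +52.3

ΔH°rxn = Σ nΔHf°(products) − Σ nΔHf°(reactants).
Products: 5·(+0.0) + 2·(-238.7) + 6·(+0.0) = -477.4
Reactants: 1·(+52.3) + 1·(+0.0) + 1·(-198.7) = -146.4
ΔH_rxn = (-477.4) − (-146.4) = -331.0 kJ

ΔH_rxn = -331.0 kJ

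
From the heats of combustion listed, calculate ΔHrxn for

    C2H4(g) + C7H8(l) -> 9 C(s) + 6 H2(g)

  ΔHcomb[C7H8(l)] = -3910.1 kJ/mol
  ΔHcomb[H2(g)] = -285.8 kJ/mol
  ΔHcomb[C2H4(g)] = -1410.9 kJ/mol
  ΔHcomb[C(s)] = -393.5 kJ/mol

Using ΔH = Σ nΔHc°(reactants) − Σ nΔHc°(products):
= [1·(-1410.9) + 1·(-3910.1)] − [9·(-393.5) + 6·(-285.8)]
= -64.7 kJ/mol

ΔHrxn = -64.7 kJ/mol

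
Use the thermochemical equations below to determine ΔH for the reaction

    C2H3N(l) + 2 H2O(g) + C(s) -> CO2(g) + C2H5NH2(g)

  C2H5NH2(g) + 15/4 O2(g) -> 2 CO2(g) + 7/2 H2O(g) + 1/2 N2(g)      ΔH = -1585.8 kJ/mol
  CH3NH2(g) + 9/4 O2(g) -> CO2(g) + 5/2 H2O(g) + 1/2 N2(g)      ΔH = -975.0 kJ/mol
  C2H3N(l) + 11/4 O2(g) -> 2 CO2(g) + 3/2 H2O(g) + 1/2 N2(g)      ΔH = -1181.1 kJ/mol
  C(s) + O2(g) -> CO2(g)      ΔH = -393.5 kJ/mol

ΔH = 11.2 kJ/mol

equation 1 reversed (C2H5NH2(g) must end up as a product): +1585.8 kJ/mol
equation 2: not needed (CH3NH2(g) appears nowhere else).
equation 3 as written (C2H3N(l) already on the reactant side): -1181.1 kJ/mol
equation 4 as written (C(s) already on the reactant side): -393.5 kJ/mol
Combining the equations, ΔH = (-1)·(-1585.8) + (1)·(-1181.1) + (1)·(-393.5) = 11.2 kJ/mol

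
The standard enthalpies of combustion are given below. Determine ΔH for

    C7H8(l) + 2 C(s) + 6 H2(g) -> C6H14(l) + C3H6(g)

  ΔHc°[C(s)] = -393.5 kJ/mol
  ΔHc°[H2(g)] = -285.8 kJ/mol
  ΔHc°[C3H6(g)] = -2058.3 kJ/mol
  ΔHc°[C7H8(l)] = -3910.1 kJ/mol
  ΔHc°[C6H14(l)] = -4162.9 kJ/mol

ΔH = -190.7 kJ/mol

With combustion enthalpies, reactants minus products:
= [1·(-3910.1) + 2·(-393.5) + 6·(-285.8)] − [1·(-4162.9) + 1·(-2058.3)]
= -190.7 kJ/mol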